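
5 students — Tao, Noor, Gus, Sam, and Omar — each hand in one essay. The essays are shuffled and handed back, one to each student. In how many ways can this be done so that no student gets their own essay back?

44

Let Aᵢ be the assignments in which student i gets their own essay. We want the size of the complement of A₁∪…∪A_5.
By inclusion–exclusion this is Σ_{j=0}^{5} (−1)^j C(5,j)·(5−j)!.
Computing: 120 − 120 + 60 − 20 + 5 − 1 = 44.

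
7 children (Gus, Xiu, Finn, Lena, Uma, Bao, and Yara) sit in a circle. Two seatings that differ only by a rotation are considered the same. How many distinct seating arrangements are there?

720

Fix one person's seat to break rotational symmetry; the remaining 6 people can be arranged in (6)! = 720 ways.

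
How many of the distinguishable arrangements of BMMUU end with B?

6

Fix B in the last position and arrange the remaining 4 letters.
Those 4 letters have M appearing twice and U appearing twice, giving (4)!/(2!·2!) = 6.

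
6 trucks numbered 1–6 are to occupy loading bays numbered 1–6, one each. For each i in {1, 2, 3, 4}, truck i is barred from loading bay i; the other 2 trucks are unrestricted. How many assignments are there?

362

Let Aᵢ (for 1 ≤ i ≤ 4) be the placements that put truck i in its forbidden loading bay. Any j of these fix j positions, leaving (6−j)! ways to fill the rest, and there are C(4,j) ways to pick which j.
By inclusion–exclusion, the number of valid placements is Σ_{j=0}^{4} (−1)^j C(4,j)·(6−j)!.
Computing: 720 − 480 + 144 − 24 + 2 = 362.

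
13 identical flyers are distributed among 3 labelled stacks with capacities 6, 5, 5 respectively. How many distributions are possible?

By stars and bars, unrestricted non-negative solutions to x_1+…+x_3 = 13 number C(13+2,2) = 105.
Subtract solutions that violate a single cap (substitute x_i' = x_i − (cap_i+1)): x_1 ≥ 7 gives C(8,2) = 28; x_2 ≥ 6 gives C(9,2) = 36; x_3 ≥ 6 gives C(9,2) = 36. Together 100.
Add back pairs where two caps are both exceeded: 1 + 1 + 3 = 5.
By inclusion–exclusion the count is 105 − 100 + 5 = 10.

10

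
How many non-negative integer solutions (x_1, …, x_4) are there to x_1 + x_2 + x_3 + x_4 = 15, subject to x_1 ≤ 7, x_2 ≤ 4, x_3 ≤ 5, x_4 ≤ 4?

54

Ignoring the caps, the number of non-negative solutions to x_1+…+x_4 = 15 is C(18,3) = 816.
Subtract solutions that violate a single cap (substitute x_i' = x_i − (cap_i+1)): x_1 ≥ 8 gives C(10,3) = 120; x_2 ≥ 5 gives C(13,3) = 286; x_3 ≥ 6 gives C(12,3) = 220; x_4 ≥ 5 gives C(13,3) = 286. Together 912.
Add back pairs where two caps are both exceeded: 10 + 4 + 10 + 35 + 56 + 35 = 150.
By inclusion–exclusion the count is 816 − 912 + 150 = 54.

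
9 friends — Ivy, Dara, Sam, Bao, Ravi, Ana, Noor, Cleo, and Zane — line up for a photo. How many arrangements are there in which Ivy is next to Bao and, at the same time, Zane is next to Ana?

20160

Treat {Ivy,Bao} as one block (2 orders) and {Zane,Ana} as another (2 orders).
That leaves 7 units to arrange: 2 × 2 × 7! = 4 × 5040 = 20160.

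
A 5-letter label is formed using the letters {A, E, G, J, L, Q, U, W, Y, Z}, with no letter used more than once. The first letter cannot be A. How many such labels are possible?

The first letter has 10−1 = 9 choices (anything except A).
The remaining 4 letters are filled from the other 9 symbols without repetition: 9 × 8 × 7 × 6 = 3024.
Total: 9 × 3024 = 27216.

27216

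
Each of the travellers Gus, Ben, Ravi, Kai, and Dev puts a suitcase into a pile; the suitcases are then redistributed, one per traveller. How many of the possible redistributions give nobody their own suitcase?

This is the derangement count D_5: permutations of 5 items with no fixed point.
By inclusion–exclusion this is Σ_{j=0}^{5} (−1)^j C(5,j)·(5−j)!.
Computing: 120 − 120 + 60 − 20 + 5 − 1 = 44.

44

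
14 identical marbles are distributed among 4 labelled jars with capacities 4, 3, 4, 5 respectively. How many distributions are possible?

10

Ignoring the caps, the number of non-negative solutions to x_1+…+x_4 = 14 is C(17,3) = 680.
Subtract solutions that violate a single cap (substitute x_i' = x_i − (cap_i+1)): x_1 ≥ 5 gives C(12,3) = 220; x_2 ≥ 4 gives C(13,3) = 286; x_3 ≥ 5 gives C(12,3) = 220; x_4 ≥ 6 gives C(11,3) = 165. Together 891.
Add back pairs where two caps are both exceeded: 56 + 35 + 20 + 56 + 35 + 20 = 222.
Subtract triples: 1 + 0 + 0 + 0 = 1.
By inclusion–exclusion the count is 680 − 891 + 222 − 1 = 10.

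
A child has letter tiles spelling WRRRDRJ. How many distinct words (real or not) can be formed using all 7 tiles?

210

WRRRDRJ has 7 letters with R appearing 4 times.
The number of distinct arrangements is 7!/(4!) = 5040/24 = 210.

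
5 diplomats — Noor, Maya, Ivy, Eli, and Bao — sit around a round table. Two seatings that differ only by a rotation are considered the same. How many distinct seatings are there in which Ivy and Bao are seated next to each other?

Glue Ivy and Bao into a block (2 internal orders). Seating 4 units around a circle gives (3)! arrangements.
So 2 × (3)! = 2 × 6 = 12.

12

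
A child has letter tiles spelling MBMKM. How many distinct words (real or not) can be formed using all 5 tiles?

20

The 5 letters of MBMKM have repeats: M appearing 3 times.
The number of distinct arrangements is 5!/(3!) = 120/6 = 20.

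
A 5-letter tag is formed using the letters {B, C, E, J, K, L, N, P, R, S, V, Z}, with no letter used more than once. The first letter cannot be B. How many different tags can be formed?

87120

The first letter has 12−1 = 11 choices (anything except B).
The remaining 4 letters are filled from the other 11 symbols without repetition: 11 × 10 × 9 × 8 = 7920.
Total: 11 × 7920 = 87120.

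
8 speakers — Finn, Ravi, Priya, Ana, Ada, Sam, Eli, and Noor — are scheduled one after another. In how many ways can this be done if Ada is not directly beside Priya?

Of the 8! = 40320 arrangements, those with Ada and Priya adjacent number 2 × 7! = 10080 (treat the pair as a block with 2 internal orders).
Complementary counting: 40320 − 10080 = 30240.

30240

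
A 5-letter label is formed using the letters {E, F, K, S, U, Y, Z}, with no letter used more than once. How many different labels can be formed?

Choose and order 5 of the 7 symbols: the first letter has 7 options, the next 6, and so on down to 3.
That product is 7 × 6 × 5 × 4 × 3 = 2520.

2520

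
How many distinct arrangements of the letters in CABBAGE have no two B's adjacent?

900

There are 7!/(2!·2!) = 1260 arrangements of CABBAGE in total.
Arrangements with the B's together: treat BB as one letter, giving (6)!/(2!) = 360.
Hence 1260 − 360 = 900.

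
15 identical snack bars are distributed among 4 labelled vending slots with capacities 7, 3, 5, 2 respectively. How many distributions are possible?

Ignoring the caps, the number of non-negative solutions to x_1+…+x_4 = 15 is C(18,3) = 816.
Subtract solutions that violate a single cap (substitute x_i' = x_i − (cap_i+1)): x_1 ≥ 8 gives C(10,3) = 120; x_2 ≥ 4 gives C(14,3) = 364; x_3 ≥ 6 gives C(12,3) = 220; x_4 ≥ 3 gives C(15,3) = 455. Together 1159.
Add back pairs where two caps are both exceeded: 20 + 4 + 35 + 56 + 165 + 84 = 364.
Subtract triples: 0 + 1 + 0 + 10 = 11.
By inclusion–exclusion the count is 816 − 1159 + 364 − 11 = 10.

10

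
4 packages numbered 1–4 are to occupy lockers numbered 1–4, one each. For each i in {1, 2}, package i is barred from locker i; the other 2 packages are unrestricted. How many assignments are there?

Let Aᵢ (for i ∈ {1, 2}) be the placements that put package i in its forbidden locker. Any j of these fix j positions, leaving (4−j)! ways to fill the rest, and there are C(2,j) ways to pick which j.
By inclusion–exclusion, the number of valid placements is Σ_{j=0}^{2} (−1)^j C(2,j)·(4−j)!.
Computing: 24 − 12 + 2 = 14.

14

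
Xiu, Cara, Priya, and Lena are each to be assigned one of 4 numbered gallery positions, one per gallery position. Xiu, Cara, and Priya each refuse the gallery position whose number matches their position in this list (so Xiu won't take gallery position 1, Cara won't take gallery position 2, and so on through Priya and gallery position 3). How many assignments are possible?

11

Let Aᵢ (for i ∈ {1, 2, 3}) be the placements that put person i in their forbidden gallery position. Any j of these fix j positions, leaving (4−j)! ways to fill the rest, and there are C(3,j) ways to pick which j.
By inclusion–exclusion, the number of valid placements is Σ_{j=0}^{3} (−1)^j C(3,j)·(4−j)!.
Computing: 24 − 18 + 6 − 1 = 11.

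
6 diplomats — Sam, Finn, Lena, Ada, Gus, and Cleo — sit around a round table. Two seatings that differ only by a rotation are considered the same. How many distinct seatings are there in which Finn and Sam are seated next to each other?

48

Treat {Finn, Sam} as one unit (2 internal orders) and seat the resulting 5 units around the table: (4)! circular arrangements.
So 2 × (4)! = 2 × 24 = 48.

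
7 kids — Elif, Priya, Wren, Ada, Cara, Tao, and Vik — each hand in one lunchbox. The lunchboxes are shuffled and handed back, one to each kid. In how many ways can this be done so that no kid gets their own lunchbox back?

1854

This is the derangement count D_7: permutations of 7 items with no fixed point.
By inclusion–exclusion this is Σ_{j=0}^{7} (−1)^j C(7,j)·(7−j)!.
Computing: 5040 − 5040 + 2520 − 840 + 210 − 42 + 7 − 1 = 1854.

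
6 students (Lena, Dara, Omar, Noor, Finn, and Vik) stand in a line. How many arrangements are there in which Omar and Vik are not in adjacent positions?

480

There are 6! = 720 arrangements in all. If Omar and Vik are adjacent, merging them into one block gives 2·(5)! = 240 arrangements.
So 720 − 240 = 480 arrangements keep them apart.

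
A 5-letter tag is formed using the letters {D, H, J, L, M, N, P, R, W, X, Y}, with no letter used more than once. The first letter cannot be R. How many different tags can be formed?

50400

The first letter has 11−1 = 10 choices (anything except R).
The remaining 4 letters are filled from the other 10 symbols without repetition: 10 × 9 × 8 × 7 = 5040.
Total: 10 × 5040 = 50400.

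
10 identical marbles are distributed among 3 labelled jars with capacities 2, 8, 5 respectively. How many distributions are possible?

15

Ignoring the caps, the number of non-negative solutions to x_1+…+x_3 = 10 is C(12,2) = 66.
Subtract solutions that violate a single cap (substitute x_i' = x_i − (cap_i+1)): x_1 ≥ 3 gives C(9,2) = 36; x_2 ≥ 9 gives C(3,2) = 3; x_3 ≥ 6 gives C(6,2) = 15. Together 54.
Add back pairs where two caps are both exceeded: 0 + 3 + 0 = 3.
By inclusion–exclusion the count is 66 − 54 + 3 = 15.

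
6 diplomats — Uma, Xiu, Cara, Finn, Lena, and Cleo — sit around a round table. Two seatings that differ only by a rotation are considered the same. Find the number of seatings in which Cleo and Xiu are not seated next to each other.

72

Without the restriction there are (5)! = 120 seatings.
Those with Cleo next to Xiu: fuse the pair into one unit and seat 5 units around a circle — 2·(4)! = 48.
Subtracting, 120 − 48 = 72.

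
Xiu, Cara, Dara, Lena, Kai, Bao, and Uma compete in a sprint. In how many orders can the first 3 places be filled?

210

This is an ordered selection of 3 from 7: P(7,3).
That gives 7 × 6 × 5 = 210.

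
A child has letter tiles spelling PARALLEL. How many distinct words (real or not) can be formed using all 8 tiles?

3360

The 8 letters of PARALLEL have repeats: A appearing twice and L appearing 3 times.
So there are 8! / (3!·2!) = 3360 distinguishable arrangements.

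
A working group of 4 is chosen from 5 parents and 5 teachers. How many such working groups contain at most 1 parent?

55

Split by how many parents are chosen (0 through 1).
Sum: C(5,0)·C(5,4) + C(5,1)·C(5,3) = 5 + 50 = 55.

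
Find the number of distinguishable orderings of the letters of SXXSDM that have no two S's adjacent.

120

Total arrangements of SXXSDM: 6!/(2!·2!) = 180.
If the two S's are adjacent, glue them into one block, leaving 5 items to arrange: (5)!/(2!) = 60 ways.
Hence 180 − 60 = 120.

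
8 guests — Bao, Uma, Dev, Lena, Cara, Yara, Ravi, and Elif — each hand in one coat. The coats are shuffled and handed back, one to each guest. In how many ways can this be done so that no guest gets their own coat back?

14833

This is the derangement count D_8: permutations of 8 items with no fixed point.
By inclusion–exclusion this is Σ_{j=0}^{8} (−1)^j C(8,j)·(8−j)!.
Computing: 40320 − 40320 + 20160 − 6720 + 1680 − 336 + 56 − 8 + 1 = 14833.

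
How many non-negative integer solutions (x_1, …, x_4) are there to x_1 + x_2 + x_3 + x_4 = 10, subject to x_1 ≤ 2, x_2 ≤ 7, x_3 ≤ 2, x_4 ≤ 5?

44

Without the upper bounds there are C(13,3) = 286 ways to split 10 among 4 variables.
Subtract solutions that violate a single cap (substitute x_i' = x_i − (cap_i+1)): x_1 ≥ 3 gives C(10,3) = 120; x_2 ≥ 8 gives C(5,3) = 10; x_3 ≥ 3 gives C(10,3) = 120; x_4 ≥ 6 gives C(7,3) = 35. Together 285.
Add back pairs where two caps are both exceeded: 0 + 35 + 4 + 0 + 0 + 4 = 43.
By inclusion–exclusion the count is 286 − 285 + 43 = 44.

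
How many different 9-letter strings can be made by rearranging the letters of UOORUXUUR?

3780

UOORUXUUR has 9 letters with O appearing twice, R appearing twice, and U appearing 4 times.
The number of distinct arrangements is 9!/(4!·2!·2!) = 362880/96 = 3780.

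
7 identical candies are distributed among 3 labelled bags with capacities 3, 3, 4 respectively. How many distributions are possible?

10

By stars and bars, unrestricted non-negative solutions to x_1+…+x_3 = 7 number C(7+2,2) = 36.
Subtract solutions that violate a single cap (substitute x_i' = x_i − (cap_i+1)): x_1 ≥ 4 gives C(5,2) = 10; x_2 ≥ 4 gives C(5,2) = 10; x_3 ≥ 5 gives C(4,2) = 6. Together 26.
No two caps can be exceeded simultaneously, so the pair terms are all 0.
By inclusion–exclusion the count is 36 − 26 + 0 = 10.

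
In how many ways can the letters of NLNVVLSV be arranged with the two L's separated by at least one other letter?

There are 8!/(3!·2!·2!) = 1680 arrangements of NLNVVLSV in total.
Arrangements with the L's together: treat LL as one letter, giving (7)!/(3!·2!) = 420.
Hence 1680 − 420 = 1260.

1260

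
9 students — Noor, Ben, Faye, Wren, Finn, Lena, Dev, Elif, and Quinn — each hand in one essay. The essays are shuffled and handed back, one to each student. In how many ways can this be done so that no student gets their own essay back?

Let Aᵢ be the assignments in which student i gets their own essay. We want the size of the complement of A₁∪…∪A_9.
By inclusion–exclusion this is Σ_{j=0}^{9} (−1)^j C(9,j)·(9−j)!.
Computing: 362880 − 362880 + 181440 − 60480 + 15120 − 3024 + 504 − 72 + 9 − 1 = 133496.

133496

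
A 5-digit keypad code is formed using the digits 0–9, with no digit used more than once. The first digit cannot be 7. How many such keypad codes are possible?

27216

The first digit has 10−1 = 9 choices (anything except 7).
The remaining 4 digits are filled from the other 9 symbols without repetition: 9 × 8 × 7 × 6 = 3024.
Total: 9 × 3024 = 27216.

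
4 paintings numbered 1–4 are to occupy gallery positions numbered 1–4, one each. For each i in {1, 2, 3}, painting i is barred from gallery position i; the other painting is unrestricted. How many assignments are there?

Let Aᵢ (for i ∈ {1, 2, 3}) be the placements that put painting i in its forbidden gallery position. Any j of these fix j positions, leaving (4−j)! ways to fill the rest, and there are C(3,j) ways to pick which j.
By inclusion–exclusion, the number of valid placements is Σ_{j=0}^{3} (−1)^j C(3,j)·(4−j)!.
Computing: 24 − 18 + 6 − 1 = 11.

11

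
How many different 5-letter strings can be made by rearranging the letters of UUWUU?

UUWUU has 5 letters with U appearing 4 times.
Dividing 5! = 120 by 4! = 24 for the repeated letters gives 5.

5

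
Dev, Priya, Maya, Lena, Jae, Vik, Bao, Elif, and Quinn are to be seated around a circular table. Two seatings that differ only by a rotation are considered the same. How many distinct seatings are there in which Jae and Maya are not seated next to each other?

30240

All circular seatings of 9 people number (8)! = 40320.
Those with Jae next to Maya: fuse the pair into one unit and seat 8 units around a circle — 2·(7)! = 10080.
Subtracting, 40320 − 10080 = 30240.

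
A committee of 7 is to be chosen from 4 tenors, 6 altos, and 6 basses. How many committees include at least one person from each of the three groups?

10408

With no constraint there are C(16,7) = 11440 possible selections.
Selections missing a whole group: no tenors → C(12,7) = 792; no altos → C(10,7) = 120; no basses → C(10,7) = 120.
Add back selections omitting two groups (i.e. drawn from a single group): C(4,7) + C(6,7) + C(6,7) = 0.
By inclusion–exclusion: 11440 − 1032 + 0 = 10408.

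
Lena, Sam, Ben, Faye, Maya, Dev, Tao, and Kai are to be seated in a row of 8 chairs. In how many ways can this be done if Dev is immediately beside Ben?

10080

Treat {Dev, Ben} as a single unit. There are 7 units to order, and the pair itself can be ordered 2 ways.
That gives 2 × 7! = 2 × 5040 = 10080.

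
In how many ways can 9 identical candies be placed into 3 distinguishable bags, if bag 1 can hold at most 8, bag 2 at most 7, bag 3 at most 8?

50

By stars and bars, unrestricted non-negative solutions to x_1+…+x_3 = 9 number C(9+2,2) = 55.
Subtract solutions that violate a single cap (substitute x_i' = x_i − (cap_i+1)): x_1 ≥ 9 gives C(2,2) = 1; x_2 ≥ 8 gives C(3,2) = 3; x_3 ≥ 9 gives C(2,2) = 1. Together 5.
No two caps can be exceeded simultaneously, so the pair terms are all 0.
By inclusion–exclusion the count is 55 − 5 + 0 = 50.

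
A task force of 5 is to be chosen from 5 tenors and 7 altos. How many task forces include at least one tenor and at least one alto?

Unrestricted: C(12,5) = 792 ways to pick any 5 of the 12.
Selections missing a whole group: no tenors → C(7,5) = 21; no altos → C(5,5) = 1.
Both groups omitted at once is impossible, so 792 − 22 = 770.

770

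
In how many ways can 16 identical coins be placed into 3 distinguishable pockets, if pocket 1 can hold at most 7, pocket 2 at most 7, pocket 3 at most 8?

28

By stars and bars, unrestricted non-negative solutions to x_1+…+x_3 = 16 number C(16+2,2) = 153.
Subtract solutions that violate a single cap (substitute x_i' = x_i − (cap_i+1)): x_1 ≥ 8 gives C(10,2) = 45; x_2 ≥ 8 gives C(10,2) = 45; x_3 ≥ 9 gives C(9,2) = 36. Together 126.
Add back pairs where two caps are both exceeded: 1 + 0 + 0 = 1.
By inclusion–exclusion the count is 153 − 126 + 1 = 28.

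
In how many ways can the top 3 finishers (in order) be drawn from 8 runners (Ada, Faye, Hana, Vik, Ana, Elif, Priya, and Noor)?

There are 8 choices for 1st place, 7 for 2nd, and 6 for 3rd.
That gives 8 × 7 × 6 = 336.

336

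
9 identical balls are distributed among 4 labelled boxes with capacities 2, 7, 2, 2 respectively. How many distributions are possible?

By stars and bars, unrestricted non-negative solutions to x_1+…+x_4 = 9 number C(9+3,3) = 220.
Subtract solutions that violate a single cap (substitute x_i' = x_i − (cap_i+1)): x_1 ≥ 3 gives C(9,3) = 84; x_2 ≥ 8 gives C(4,3) = 4; x_3 ≥ 3 gives C(9,3) = 84; x_4 ≥ 3 gives C(9,3) = 84. Together 256.
Add back pairs where two caps are both exceeded: 0 + 20 + 20 + 0 + 0 + 20 = 60.
Subtract triples: 0 + 0 + 1 + 0 = 1.
By inclusion–exclusion the count is 220 − 256 + 60 − 1 = 23.

23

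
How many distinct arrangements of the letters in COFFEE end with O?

With the last slot taken by O, it remains to arrange the other 5 letters (CFFEE).
Those 5 letters have E appearing twice and F appearing twice, giving (5)!/(2!·2!) = 30.

30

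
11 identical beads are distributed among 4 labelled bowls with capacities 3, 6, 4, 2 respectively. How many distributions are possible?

30

By stars and bars, unrestricted non-negative solutions to x_1+…+x_4 = 11 number C(11+3,3) = 364.
Subtract solutions that violate a single cap (substitute x_i' = x_i − (cap_i+1)): x_1 ≥ 4 gives C(10,3) = 120; x_2 ≥ 7 gives C(7,3) = 35; x_3 ≥ 5 gives C(9,3) = 84; x_4 ≥ 3 gives C(11,3) = 165. Together 404.
Add back pairs where two caps are both exceeded: 1 + 10 + 35 + 0 + 4 + 20 = 70.
By inclusion–exclusion the count is 364 − 404 + 70 = 30.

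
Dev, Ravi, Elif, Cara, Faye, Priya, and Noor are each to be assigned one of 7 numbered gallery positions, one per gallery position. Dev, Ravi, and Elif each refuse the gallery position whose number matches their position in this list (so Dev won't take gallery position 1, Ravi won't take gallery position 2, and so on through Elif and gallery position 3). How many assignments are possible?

Let Aᵢ (for i ∈ {1, 2, 3}) be the placements that put person i in their forbidden gallery position. Any j of these fix j positions, leaving (7−j)! ways to fill the rest, and there are C(3,j) ways to pick which j.
By inclusion–exclusion, the number of valid placements is Σ_{j=0}^{3} (−1)^j C(3,j)·(7−j)!.
Computing: 5040 − 2160 + 360 − 24 = 3216.

3216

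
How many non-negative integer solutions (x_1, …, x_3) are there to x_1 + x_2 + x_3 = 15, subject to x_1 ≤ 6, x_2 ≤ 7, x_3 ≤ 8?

Without the upper bounds there are C(17,2) = 136 ways to split 15 among 3 variables.
Subtract solutions that violate a single cap (substitute x_i' = x_i − (cap_i+1)): x_1 ≥ 7 gives C(10,2) = 45; x_2 ≥ 8 gives C(9,2) = 36; x_3 ≥ 9 gives C(8,2) = 28. Together 109.
Add back pairs where two caps are both exceeded: 1 + 0 + 0 = 1.
By inclusion–exclusion the count is 136 − 109 + 1 = 28.

28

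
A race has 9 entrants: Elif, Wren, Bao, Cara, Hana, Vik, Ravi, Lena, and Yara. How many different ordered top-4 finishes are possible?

There are 9 choices for 1st place, 8 for 2nd, and so on down to 6 for position 4.
That gives 9 × 8 × 7 × 6 = 3024.

3024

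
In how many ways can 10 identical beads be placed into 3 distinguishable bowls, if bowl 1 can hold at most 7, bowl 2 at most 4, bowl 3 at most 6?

29

By stars and bars, unrestricted non-negative solutions to x_1+…+x_3 = 10 number C(10+2,2) = 66.
Subtract solutions that violate a single cap (substitute x_i' = x_i − (cap_i+1)): x_1 ≥ 8 gives C(4,2) = 6; x_2 ≥ 5 gives C(7,2) = 21; x_3 ≥ 7 gives C(5,2) = 10. Together 37.
No two caps can be exceeded simultaneously, so the pair terms are all 0.
By inclusion–exclusion the count is 66 − 37 + 0 = 29.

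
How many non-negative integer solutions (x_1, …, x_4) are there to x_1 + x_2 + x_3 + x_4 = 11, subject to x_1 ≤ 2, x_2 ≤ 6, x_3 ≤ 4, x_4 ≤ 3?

30

Ignoring the caps, the number of non-negative solutions to x_1+…+x_4 = 11 is C(14,3) = 364.
Subtract solutions that violate a single cap (substitute x_i' = x_i − (cap_i+1)): x_1 ≥ 3 gives C(11,3) = 165; x_2 ≥ 7 gives C(7,3) = 35; x_3 ≥ 5 gives C(9,3) = 84; x_4 ≥ 4 gives C(10,3) = 120. Together 404.
Add back pairs where two caps are both exceeded: 4 + 20 + 35 + 0 + 1 + 10 = 70.
By inclusion–exclusion the count is 364 − 404 + 70 = 30.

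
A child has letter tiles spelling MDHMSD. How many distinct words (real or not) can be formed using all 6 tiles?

Letter multiplicities in MDHMSD: D×2, H×1, M×2, S×1.
Dividing 6! = 720 by 2!·2! = 4 for the repeated letters gives 180.

180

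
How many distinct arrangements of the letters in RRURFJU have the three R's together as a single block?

Treat the 3 copies of R as a single block. The multiset to arrange is then {RRR, F, J, U, U}, 5 items in all.
That gives (5)!/(2!) = 60 arrangements.

60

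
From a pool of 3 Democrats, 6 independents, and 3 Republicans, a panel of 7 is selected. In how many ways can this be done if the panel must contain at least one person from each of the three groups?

With no constraint there are C(12,7) = 792 possible selections.
Subtract selections that omit an entire group: no Democrats → C(9,7) = 36; no independents → C(6,7) = 0; no Republicans → C(9,7) = 36.
Add back selections omitting two groups (i.e. drawn from a single group): C(3,7) + C(6,7) + C(3,7) = 0.
By inclusion–exclusion: 792 − 72 + 0 = 720.

720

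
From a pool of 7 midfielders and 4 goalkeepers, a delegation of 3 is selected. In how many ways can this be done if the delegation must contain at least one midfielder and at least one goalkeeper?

126

Total 3-person selections from all 11: C(11,3) = 165.
Selections missing a whole group: no midfielders → C(4,3) = 4; no goalkeepers → C(7,3) = 35.
Both groups omitted at once is impossible, so 165 − 39 = 126.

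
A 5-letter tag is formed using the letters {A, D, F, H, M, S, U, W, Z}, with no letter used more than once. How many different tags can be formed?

15120

Choose and order 5 of the 9 symbols: the first letter has 9 options, the next 8, and so on down to 5.
9 × 8 × 7 × 6 × 5 = 15120.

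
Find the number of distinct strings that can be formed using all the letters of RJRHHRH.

Letter multiplicities in RJRHHRH: H×3, J×1, R×3.
Dividing 7! = 5040 by 3!·3! = 36 for the repeated letters gives 140.

140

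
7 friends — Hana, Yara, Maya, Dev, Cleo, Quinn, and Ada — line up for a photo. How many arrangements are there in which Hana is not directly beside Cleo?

3600

Of the 7! = 5040 arrangements, those with Hana and Cleo adjacent number 2 × 6! = 1440 (treat the pair as a block with 2 internal orders).
Complementary counting: 5040 − 1440 = 3600.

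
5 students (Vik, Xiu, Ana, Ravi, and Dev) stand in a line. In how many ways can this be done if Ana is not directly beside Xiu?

Of the 5! = 120 arrangements, those with Ana and Xiu adjacent number 2 × 4! = 48 (treat the pair as a block with 2 internal orders).
Complementary counting: 120 − 48 = 72.

72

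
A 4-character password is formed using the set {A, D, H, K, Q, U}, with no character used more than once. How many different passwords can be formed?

360

Choose and order 4 of the 6 symbols: the first character has 6 options, the next 5, then 4, 3.
That product is 6 × 5 × 4 × 3 = 360.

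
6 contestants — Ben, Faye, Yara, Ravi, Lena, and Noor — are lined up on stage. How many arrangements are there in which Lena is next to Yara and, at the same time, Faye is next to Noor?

Treat {Lena,Yara} as one block (2 orders) and {Faye,Noor} as another (2 orders).
That leaves 4 units to arrange: 2 × 2 × 4! = 4 × 24 = 96.

96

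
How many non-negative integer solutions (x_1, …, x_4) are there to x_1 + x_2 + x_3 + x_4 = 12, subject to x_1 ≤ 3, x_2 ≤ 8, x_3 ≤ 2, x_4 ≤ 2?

Without the upper bounds there are C(15,3) = 455 ways to split 12 among 4 variables.
Subtract solutions that violate a single cap (substitute x_i' = x_i − (cap_i+1)): x_1 ≥ 4 gives C(11,3) = 165; x_2 ≥ 9 gives C(6,3) = 20; x_3 ≥ 3 gives C(12,3) = 220; x_4 ≥ 3 gives C(12,3) = 220. Together 625.
Add back pairs where two caps are both exceeded: 0 + 56 + 56 + 1 + 1 + 84 = 198.
Subtract triples: 0 + 0 + 10 + 0 = 10.
By inclusion–exclusion the count is 455 − 625 + 198 − 10 = 18.

18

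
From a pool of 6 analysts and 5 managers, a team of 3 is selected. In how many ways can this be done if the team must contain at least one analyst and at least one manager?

With no constraint there are C(11,3) = 165 possible selections.
Selections missing a whole group: no analysts → C(5,3) = 10; no managers → C(6,3) = 20.
Both groups omitted at once is impossible, so 165 − 30 = 135.

135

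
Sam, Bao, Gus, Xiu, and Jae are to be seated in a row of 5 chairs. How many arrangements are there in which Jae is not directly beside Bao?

Of the 5! = 120 arrangements, those with Jae and Bao adjacent number 2 × 4! = 48 (treat the pair as a block with 2 internal orders).
Complementary counting: 120 − 48 = 72.

72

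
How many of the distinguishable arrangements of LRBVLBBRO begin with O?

Fix O in the first position and arrange the remaining 8 letters.
Those 8 letters have B appearing 3 times, L appearing twice, and R appearing twice, giving (8)!/(3!·2!·2!) = 1680.

1680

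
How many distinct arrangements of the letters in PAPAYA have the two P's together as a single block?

Treat the 2 copies of P as a single block. The multiset to arrange is then {PP, A, A, A, Y}, 5 items in all.
That gives (5)!/(3!) = 20 arrangements.

20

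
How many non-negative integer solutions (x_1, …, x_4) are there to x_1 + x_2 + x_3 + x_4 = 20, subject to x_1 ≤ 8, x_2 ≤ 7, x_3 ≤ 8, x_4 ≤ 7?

Ignoring the caps, the number of non-negative solutions to x_1+…+x_4 = 20 is C(23,3) = 1771.
Subtract solutions that violate a single cap (substitute x_i' = x_i − (cap_i+1)): x_1 ≥ 9 gives C(14,3) = 364; x_2 ≥ 8 gives C(15,3) = 455; x_3 ≥ 9 gives C(14,3) = 364; x_4 ≥ 8 gives C(15,3) = 455. Together 1638.
Add back pairs where two caps are both exceeded: 20 + 10 + 20 + 20 + 35 + 20 = 125.
By inclusion–exclusion the count is 1771 − 1638 + 125 = 258.

258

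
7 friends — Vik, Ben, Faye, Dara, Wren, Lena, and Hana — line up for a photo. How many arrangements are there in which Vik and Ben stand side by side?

1440

Place the 5 others and the Vik-Ben pair as 6 objects in a line; the pair has 2 internal arrangements.
So the count is 2·(6)! = 1440.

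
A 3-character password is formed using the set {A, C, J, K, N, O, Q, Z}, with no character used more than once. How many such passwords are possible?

336

Choose and order 3 of the 8 symbols: the first character has 8 options, the next 7, then 6.
That product is 8 × 7 × 6 = 336.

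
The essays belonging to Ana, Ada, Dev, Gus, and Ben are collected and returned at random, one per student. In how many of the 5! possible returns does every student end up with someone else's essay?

Let Aᵢ be the assignments in which student i gets their own essay. We want the size of the complement of A₁∪…∪A_5.
By inclusion–exclusion this is Σ_{j=0}^{5} (−1)^j C(5,j)·(5−j)!.
Computing: 120 − 120 + 60 − 20 + 5 − 1 = 44.

44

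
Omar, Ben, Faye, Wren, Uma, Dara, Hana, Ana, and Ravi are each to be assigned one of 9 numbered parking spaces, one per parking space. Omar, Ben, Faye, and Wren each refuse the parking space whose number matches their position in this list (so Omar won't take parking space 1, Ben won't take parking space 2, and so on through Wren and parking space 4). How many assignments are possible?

229080

Let Aᵢ (for 1 ≤ i ≤ 4) be the placements that put person i in their forbidden parking space. Any j of these fix j positions, leaving (9−j)! ways to fill the rest, and there are C(4,j) ways to pick which j.
By inclusion–exclusion, the number of valid placements is Σ_{j=0}^{4} (−1)^j C(4,j)·(9−j)!.
Computing: 362880 − 161280 + 30240 − 2880 + 120 = 229080.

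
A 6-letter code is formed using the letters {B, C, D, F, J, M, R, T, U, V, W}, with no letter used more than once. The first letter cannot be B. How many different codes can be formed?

The first letter has 11−1 = 10 choices (anything except B).
The remaining 5 letters are filled from the other 10 symbols without repetition: 10 × 9 × 8 × 7 × 6 = 30240.
Total: 10 × 30240 = 302400.

302400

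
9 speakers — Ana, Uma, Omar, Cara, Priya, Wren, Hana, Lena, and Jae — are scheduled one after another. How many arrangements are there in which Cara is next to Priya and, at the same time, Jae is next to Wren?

Treat {Cara,Priya} as one block (2 orders) and {Jae,Wren} as another (2 orders).
That leaves 7 units to arrange: 2 × 2 × 7! = 4 × 5040 = 20160.

20160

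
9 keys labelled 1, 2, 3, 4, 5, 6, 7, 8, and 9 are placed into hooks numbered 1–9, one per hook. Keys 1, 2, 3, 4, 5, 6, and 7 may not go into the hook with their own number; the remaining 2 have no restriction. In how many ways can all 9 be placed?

Let Aᵢ (for 1 ≤ i ≤ 7) be the placements that put key i in its forbidden hook. Any j of these fix j positions, leaving (9−j)! ways to fill the rest, and there are C(7,j) ways to pick which j.
By inclusion–exclusion, the number of valid placements is Σ_{j=0}^{7} (−1)^j C(7,j)·(9−j)!.
Computing: 362880 − 282240 + 105840 − 25200 + 4200 − 504 + 42 − 2 = 165016.

165016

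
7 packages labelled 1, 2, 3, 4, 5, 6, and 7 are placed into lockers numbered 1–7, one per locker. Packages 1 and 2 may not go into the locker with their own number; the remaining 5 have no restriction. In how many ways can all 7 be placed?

Let Aᵢ (for i ∈ {1, 2}) be the placements that put package i in its forbidden locker. Any j of these fix j positions, leaving (7−j)! ways to fill the rest, and there are C(2,j) ways to pick which j.
By inclusion–exclusion, the number of valid placements is Σ_{j=0}^{2} (−1)^j C(2,j)·(7−j)!.
Computing: 5040 − 1440 + 120 = 3720.

3720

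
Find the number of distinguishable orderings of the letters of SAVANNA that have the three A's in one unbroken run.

Treat the 3 copies of A as a single block. The multiset to arrange is then {AAA, N, N, S, V}, 5 items in all.
That gives (5)!/(2!) = 60 arrangements.

60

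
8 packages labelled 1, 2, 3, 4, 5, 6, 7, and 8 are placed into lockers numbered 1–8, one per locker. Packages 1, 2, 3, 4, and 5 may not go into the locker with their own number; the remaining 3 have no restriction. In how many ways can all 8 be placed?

21234

Let Aᵢ (for 1 ≤ i ≤ 5) be the placements that put package i in its forbidden locker. Any j of these fix j positions, leaving (8−j)! ways to fill the rest, and there are C(5,j) ways to pick which j.
By inclusion–exclusion, the number of valid placements is Σ_{j=0}^{5} (−1)^j C(5,j)·(8−j)!.
Computing: 40320 − 25200 + 7200 − 1200 + 120 − 6 = 21234.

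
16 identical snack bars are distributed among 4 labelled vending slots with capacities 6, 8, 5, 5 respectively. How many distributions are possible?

By stars and bars, unrestricted non-negative solutions to x_1+…+x_4 = 16 number C(16+3,3) = 969.
Subtract solutions that violate a single cap (substitute x_i' = x_i − (cap_i+1)): x_1 ≥ 7 gives C(12,3) = 220; x_2 ≥ 9 gives C(10,3) = 120; x_3 ≥ 6 gives C(13,3) = 286; x_4 ≥ 6 gives C(13,3) = 286. Together 912.
Add back pairs where two caps are both exceeded: 1 + 20 + 20 + 4 + 4 + 35 = 84.
By inclusion–exclusion the count is 969 − 912 + 84 = 141.

141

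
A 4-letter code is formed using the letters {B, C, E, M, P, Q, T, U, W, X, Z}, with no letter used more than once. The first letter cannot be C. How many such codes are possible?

7200

The first letter has 11−1 = 10 choices (anything except C).
The remaining 3 letters are filled from the other 10 symbols without repetition: 10 × 9 × 8 = 720.
Total: 10 × 720 = 7200.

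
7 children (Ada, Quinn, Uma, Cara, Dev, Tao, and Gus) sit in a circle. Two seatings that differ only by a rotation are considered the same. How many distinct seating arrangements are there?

Around a circle, 7 distinct people have 7!/7 = (6)! = 720 rotationally distinct seatings.

720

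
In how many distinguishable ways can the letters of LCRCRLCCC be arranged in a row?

756

The 9 letters of LCRCRLCCC have repeats: C appearing 5 times, L appearing twice, and R appearing twice.
The number of distinct arrangements is 9!/(5!·2!·2!) = 362880/480 = 756.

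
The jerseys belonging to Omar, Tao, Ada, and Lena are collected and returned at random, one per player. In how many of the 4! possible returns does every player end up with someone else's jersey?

9

Let Aᵢ be the assignments in which player i gets their old jersey. We want the size of the complement of A₁∪…∪A_4.
By inclusion–exclusion this is Σ_{j=0}^{4} (−1)^j C(4,j)·(4−j)!.
Computing: 24 − 24 + 12 − 4 + 1 = 9.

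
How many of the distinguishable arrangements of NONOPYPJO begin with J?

With the first slot taken by J, it remains to arrange the other 8 letters (NONOPYPO).
Those 8 letters have N appearing twice, O appearing 3 times, and P appearing twice, giving (8)!/(3!·2!·2!) = 1680.

1680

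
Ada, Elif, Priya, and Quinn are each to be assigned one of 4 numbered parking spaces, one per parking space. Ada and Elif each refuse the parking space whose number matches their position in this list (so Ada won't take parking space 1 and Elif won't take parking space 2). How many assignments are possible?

14

Let Aᵢ (for i ∈ {1, 2}) be the placements that put person i in their forbidden parking space. Any j of these fix j positions, leaving (4−j)! ways to fill the rest, and there are C(2,j) ways to pick which j.
By inclusion–exclusion, the number of valid placements is Σ_{j=0}^{2} (−1)^j C(2,j)·(4−j)!.
Computing: 24 − 12 + 2 = 14.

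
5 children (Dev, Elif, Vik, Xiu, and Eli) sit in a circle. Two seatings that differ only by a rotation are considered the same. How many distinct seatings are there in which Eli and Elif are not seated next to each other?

12

All circular seatings of 5 people number (4)! = 24.
Those with Eli next to Elif: fuse the pair into one unit and seat 4 units around a circle — 2·(3)! = 12.
Subtracting, 24 − 12 = 12.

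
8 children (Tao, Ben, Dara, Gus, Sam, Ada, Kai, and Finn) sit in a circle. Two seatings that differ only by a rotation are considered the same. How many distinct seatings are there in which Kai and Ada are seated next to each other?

1440

Treat {Kai, Ada} as one unit (2 internal orders) and seat the resulting 7 units around the table: (6)! circular arrangements.
So 2 × (6)! = 2 × 720 = 1440.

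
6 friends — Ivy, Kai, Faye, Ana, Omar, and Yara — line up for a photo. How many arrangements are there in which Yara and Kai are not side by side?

480

Of the 6! = 720 arrangements, those with Yara and Kai adjacent number 2 × 5! = 240 (treat the pair as a block with 2 internal orders).
Complementary counting: 720 − 240 = 480.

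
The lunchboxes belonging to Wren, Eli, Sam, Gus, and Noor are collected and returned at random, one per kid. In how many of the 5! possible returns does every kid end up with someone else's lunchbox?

44

This is the derangement count D_5: permutations of 5 items with no fixed point.
By inclusion–exclusion this is Σ_{j=0}^{5} (−1)^j C(5,j)·(5−j)!.
Computing: 120 − 120 + 60 − 20 + 5 − 1 = 44.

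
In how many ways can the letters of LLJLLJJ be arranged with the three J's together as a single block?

5

Treat the 3 copies of J as a single block. The multiset to arrange is then {JJJ, L, L, L, L}, 5 items in all.
That gives (5)!/(4!) = 5 arrangements.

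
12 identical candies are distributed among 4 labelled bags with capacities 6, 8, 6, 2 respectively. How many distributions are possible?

Ignoring the caps, the number of non-negative solutions to x_1+…+x_4 = 12 is C(15,3) = 455.
Subtract solutions that violate a single cap (substitute x_i' = x_i − (cap_i+1)): x_1 ≥ 7 gives C(8,3) = 56; x_2 ≥ 9 gives C(6,3) = 20; x_3 ≥ 7 gives C(8,3) = 56; x_4 ≥ 3 gives C(12,3) = 220. Together 352.
Add back pairs where two caps are both exceeded: 0 + 0 + 10 + 0 + 1 + 10 = 21.
By inclusion–exclusion the count is 455 − 352 + 21 = 124.

124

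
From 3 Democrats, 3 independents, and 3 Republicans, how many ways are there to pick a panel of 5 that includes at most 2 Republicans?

Split by how many Republicans are chosen (0 through 2).
Sum: C(3,0)·C(6,5) + C(3,1)·C(6,4) + C(3,2)·C(6,3) = 6 + 45 + 60 = 111.

111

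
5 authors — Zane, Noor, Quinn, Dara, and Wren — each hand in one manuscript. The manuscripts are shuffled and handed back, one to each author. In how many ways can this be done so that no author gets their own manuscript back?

44

Count assignments avoiding every fixed point. For any j of the 5 authors fixed to their own manuscript, the other 5−j can be arranged in (5−j)! ways.
By inclusion–exclusion this is Σ_{j=0}^{5} (−1)^j C(5,j)·(5−j)!.
Computing: 120 − 120 + 60 − 20 + 5 − 1 = 44.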